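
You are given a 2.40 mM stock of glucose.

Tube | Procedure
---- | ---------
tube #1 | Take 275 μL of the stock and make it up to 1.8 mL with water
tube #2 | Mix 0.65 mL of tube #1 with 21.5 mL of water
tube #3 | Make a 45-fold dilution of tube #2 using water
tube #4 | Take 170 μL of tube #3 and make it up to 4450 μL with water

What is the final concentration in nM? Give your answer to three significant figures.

Step 1: 275 μL brought to 1.8 mL → factor 1800/275 = 6.5455
Step 2: 0.65 mL + 21.5 mL = 22.15 mL total → factor 22.15/0.65 = 34.077
Step 3: 45-fold → factor 45
Step 4: 170 μL brought to 4450 μL → factor 4450/170 = 26.176
Overall dilution factor = 6.5455 × 34.077 × 45 × 26.176 = 2.6274 × 10^5
Final = 2.40 mM / 2.6274 × 10^5 = 9.135 × 10^-6 mM = 9.13 nM

9.13 nM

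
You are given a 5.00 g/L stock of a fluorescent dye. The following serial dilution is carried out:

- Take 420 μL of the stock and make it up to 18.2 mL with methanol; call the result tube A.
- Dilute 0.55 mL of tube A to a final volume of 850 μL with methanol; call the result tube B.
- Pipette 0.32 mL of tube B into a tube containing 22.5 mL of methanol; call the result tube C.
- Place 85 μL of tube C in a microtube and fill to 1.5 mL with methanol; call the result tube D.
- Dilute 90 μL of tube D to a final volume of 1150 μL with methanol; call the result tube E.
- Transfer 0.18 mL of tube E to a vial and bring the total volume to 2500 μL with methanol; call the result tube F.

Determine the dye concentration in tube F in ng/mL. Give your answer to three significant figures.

Step 1: 420 μL brought to 18.2 mL → factor 18200/420 = 43.333
Step 2: 0.55 mL brought to 850 μL → factor 0.85/0.55 = 1.5455
Step 3: 0.32 mL + 22.5 mL = 22.82 mL total → factor 22.82/0.32 = 71.312
Step 4: 85 μL brought to 1.5 mL → factor 1500/85 = 17.647
Step 5: 90 μL brought to 1150 μL → factor 1150/90 = 12.778
Step 6: 0.18 mL brought to 2500 μL → factor 2.5/0.18 = 13.889
Overall dilution factor = 43.333 × 1.5455 × 71.312 × 17.647 × 12.778 × 13.889 = 1.4957 × 10^7
Final = 5.00 g/L / 1.4957 × 10^7 = 3.343 × 10^-7 g/L = 0.334 ng/mL

0.334 ng/mL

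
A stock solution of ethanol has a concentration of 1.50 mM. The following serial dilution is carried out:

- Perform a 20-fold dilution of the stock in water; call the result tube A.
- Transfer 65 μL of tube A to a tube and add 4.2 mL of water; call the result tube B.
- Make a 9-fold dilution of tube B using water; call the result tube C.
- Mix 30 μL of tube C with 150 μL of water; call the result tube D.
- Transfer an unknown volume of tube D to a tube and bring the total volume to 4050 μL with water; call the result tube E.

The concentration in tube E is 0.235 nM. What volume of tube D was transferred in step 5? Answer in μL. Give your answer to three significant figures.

Step 1: 20-fold → factor 20
Step 2: 65 μL + 4.2 mL = 4265 μL total → factor 4265/65 = 65.615
Step 3: 9-fold → factor 9
Step 4: 30 μL + 150 μL = 180 μL total → factor 180/30 = 6
Step 5: v brought to 4050 μL → factor = 4050 μL/v
Product of known-step factors = 70865
Overall factor = 1.50 mM / (0.235 nM) = 6.383 × 10^6
Step-5 factor = 6.383 × 10^6 / 70865 = 90.073
v = 4050 μL / 90.073 = 45.0 μL

45.0 μL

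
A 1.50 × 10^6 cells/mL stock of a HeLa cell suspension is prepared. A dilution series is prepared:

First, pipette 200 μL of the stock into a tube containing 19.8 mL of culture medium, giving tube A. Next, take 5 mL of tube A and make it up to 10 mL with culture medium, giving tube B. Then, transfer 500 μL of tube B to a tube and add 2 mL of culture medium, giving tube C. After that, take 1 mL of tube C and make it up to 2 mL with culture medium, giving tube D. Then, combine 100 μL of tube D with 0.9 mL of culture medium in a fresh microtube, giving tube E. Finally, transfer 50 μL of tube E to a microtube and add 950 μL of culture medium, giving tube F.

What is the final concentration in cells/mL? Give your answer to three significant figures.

3.75 cells/mL

Step 1: 200 μL + 19.8 mL = 20000 μL total → factor 20000/200 = 100
Step 2: 5 mL brought to 10 mL → factor 10/5 = 2
Step 3: 500 μL + 2 mL = 2500 μL total → factor 2500/500 = 5
Step 4: 1 mL brought to 2 mL → factor 2/1 = 2
Step 5: 100 μL + 0.9 mL = 1000 μL total → factor 1000/100 = 10
Step 6: 50 μL + 950 μL = 1000 μL total → factor 1000/50 = 20
Overall dilution factor = 100 × 2 × 5 × 2 × 10 × 20 = 4 × 10^5
Final = 1.50 × 10^6 cells/mL / 4 × 10^5 = 3.75 cells/mL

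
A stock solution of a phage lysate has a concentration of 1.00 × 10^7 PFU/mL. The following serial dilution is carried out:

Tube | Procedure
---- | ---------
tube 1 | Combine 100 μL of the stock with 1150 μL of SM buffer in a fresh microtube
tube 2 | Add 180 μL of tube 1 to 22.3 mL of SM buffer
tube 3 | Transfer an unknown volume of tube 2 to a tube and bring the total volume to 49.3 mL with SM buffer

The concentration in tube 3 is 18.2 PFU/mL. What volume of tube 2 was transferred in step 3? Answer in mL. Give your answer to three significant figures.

Step 1: 100 μL + 1150 μL = 1250 μL total → factor 1250/100 = 12.5
Step 2: 180 μL + 22.3 mL = 22480 μL total → factor 22480/180 = 124.89
Step 3: v brought to 49.3 mL → factor = 49.3 mL/v
Product of known-step factors = 1561.1
Overall factor = 1.00 × 10^7 PFU/mL / (18.2 PFU/mL) = 5.4945 × 10^5
Step-3 factor = 5.4945 × 10^5 / 1561.1 = 351.96
v = 49.3 mL / 351.96 = 0.140 mL

0.140 mL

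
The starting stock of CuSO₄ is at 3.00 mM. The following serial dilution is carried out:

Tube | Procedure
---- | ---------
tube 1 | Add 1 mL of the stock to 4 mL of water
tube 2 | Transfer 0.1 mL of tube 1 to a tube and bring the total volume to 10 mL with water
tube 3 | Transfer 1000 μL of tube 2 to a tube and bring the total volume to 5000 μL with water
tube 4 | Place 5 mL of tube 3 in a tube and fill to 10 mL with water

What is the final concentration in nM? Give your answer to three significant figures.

Step 1: 1 mL + 4 mL = 5 mL total → factor 5/1 = 5
Step 2: 0.1 mL brought to 10 mL → factor 10/0.1 = 100
Step 3: 1000 μL brought to 5000 μL → factor 5000/1000 = 5
Step 4: 5 mL brought to 10 mL → factor 10/5 = 2
Overall dilution factor = 5 × 100 × 5 × 2 = 5000
Final = 3.00 mM / 5000 = 0.0006000 mM = 600 nM

600 nM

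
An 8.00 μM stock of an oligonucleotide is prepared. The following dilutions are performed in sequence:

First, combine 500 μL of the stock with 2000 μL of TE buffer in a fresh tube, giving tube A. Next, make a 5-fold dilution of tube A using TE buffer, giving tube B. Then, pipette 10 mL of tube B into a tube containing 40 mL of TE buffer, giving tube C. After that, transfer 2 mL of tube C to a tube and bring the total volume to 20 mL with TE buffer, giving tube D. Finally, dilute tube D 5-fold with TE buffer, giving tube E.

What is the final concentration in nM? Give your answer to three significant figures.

1.28 nM

Step 1: 500 μL + 2000 μL = 2500 μL total → factor 2500/500 = 5
Step 2: 5-fold → factor 5
Step 3: 10 mL + 40 mL = 50 mL total → factor 50/10 = 5
Step 4: 2 mL brought to 20 mL → factor 20/2 = 10
Step 5: 5-fold → factor 5
Overall dilution factor = 5 × 5 × 5 × 10 × 5 = 6250
Final = 8.00 μM / 6250 = 0.001280 μM = 1.28 nM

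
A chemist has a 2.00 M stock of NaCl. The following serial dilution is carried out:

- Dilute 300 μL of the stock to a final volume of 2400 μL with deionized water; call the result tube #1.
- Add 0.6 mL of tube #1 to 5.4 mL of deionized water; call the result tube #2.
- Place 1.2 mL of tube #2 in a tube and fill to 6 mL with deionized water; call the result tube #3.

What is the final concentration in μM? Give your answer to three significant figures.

5.00 × 10^3 μM

Step 1: 300 μL brought to 2400 μL → factor 2400/300 = 8
Step 2: 0.6 mL + 5.4 mL = 6 mL total → factor 6/0.6 = 10
Step 3: 1.2 mL brought to 6 mL → factor 6/1.2 = 5
Overall dilution factor = 8 × 10 × 5 = 400
Final = 2.00 M / 400 = 0.005000 M = 5.00 × 10^3 μM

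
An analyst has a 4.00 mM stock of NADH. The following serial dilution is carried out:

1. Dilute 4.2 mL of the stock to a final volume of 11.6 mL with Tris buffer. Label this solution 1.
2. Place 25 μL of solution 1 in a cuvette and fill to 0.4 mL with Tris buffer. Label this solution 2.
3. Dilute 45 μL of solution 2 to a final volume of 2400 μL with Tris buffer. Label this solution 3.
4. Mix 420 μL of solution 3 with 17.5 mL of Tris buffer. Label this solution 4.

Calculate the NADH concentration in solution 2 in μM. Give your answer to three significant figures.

Step 1: 4.2 mL brought to 11.6 mL → factor 11.6/4.2 = 2.7619
Step 2: 25 μL brought to 0.4 mL → factor 400/25 = 16
Dilution factor through solution 2 = 2.7619 × 16 = 44.19
[solution 2] = 4.00 mM / 44.19 = 0.09052 mM = 90.5 μM

90.5 μM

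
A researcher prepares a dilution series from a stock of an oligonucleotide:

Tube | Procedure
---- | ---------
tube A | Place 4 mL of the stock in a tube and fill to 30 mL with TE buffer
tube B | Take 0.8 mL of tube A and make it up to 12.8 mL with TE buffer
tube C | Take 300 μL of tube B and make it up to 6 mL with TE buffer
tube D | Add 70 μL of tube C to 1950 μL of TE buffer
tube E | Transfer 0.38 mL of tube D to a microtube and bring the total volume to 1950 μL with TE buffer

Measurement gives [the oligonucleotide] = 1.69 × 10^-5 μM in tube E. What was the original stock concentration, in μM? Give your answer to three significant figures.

Step 1: 4 mL brought to 30 mL → factor 30/4 = 7.5
Step 2: 0.8 mL brought to 12.8 mL → factor 12.8/0.8 = 16
Step 3: 300 μL brought to 6 mL → factor 6000/300 = 20
Step 4: 70 μL + 1950 μL = 2020 μL total → factor 2020/70 = 28.857
Step 5: 0.38 mL brought to 1950 μL → factor 1.95/0.38 = 5.1316
Overall dilution factor = 7.5 × 16 × 20 × 28.857 × 5.1316 = 3.554 × 10^5
Stock = 1.69 × 10^-5 μM × 3.554 × 10^5 = 6.01 μM

6.01 μM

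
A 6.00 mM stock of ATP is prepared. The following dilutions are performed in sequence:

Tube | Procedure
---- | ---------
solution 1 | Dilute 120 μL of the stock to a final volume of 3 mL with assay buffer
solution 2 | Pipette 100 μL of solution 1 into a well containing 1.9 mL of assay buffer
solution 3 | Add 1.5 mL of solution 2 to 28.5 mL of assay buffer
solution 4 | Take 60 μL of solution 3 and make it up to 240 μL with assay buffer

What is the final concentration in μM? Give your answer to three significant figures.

0.150 μM

Step 1: 120 μL brought to 3 mL → factor 3000/120 = 25
Step 2: 100 μL + 1.9 mL = 2000 μL total → factor 2000/100 = 20
Step 3: 1.5 mL + 28.5 mL = 30 mL total → factor 30/1.5 = 20
Step 4: 60 μL brought to 240 μL → factor 240/60 = 4
Overall dilution factor = 25 × 20 × 20 × 4 = 40000
Final = 6.00 mM / 40000 = 0.0001500 mM = 0.150 μM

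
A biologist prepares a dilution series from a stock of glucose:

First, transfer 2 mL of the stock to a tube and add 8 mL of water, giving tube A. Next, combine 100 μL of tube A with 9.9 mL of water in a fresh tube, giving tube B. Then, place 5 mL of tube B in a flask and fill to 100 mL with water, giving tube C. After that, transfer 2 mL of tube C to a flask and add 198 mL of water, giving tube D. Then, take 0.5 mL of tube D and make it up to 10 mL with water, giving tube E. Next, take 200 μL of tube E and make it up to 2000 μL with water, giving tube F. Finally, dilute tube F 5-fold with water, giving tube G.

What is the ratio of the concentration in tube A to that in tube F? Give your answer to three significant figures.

Step 1: 2 mL + 8 mL = 10 mL total → factor 10/2 = 5
Step 2: 100 μL + 9.9 mL = 10000 μL total → factor 10000/100 = 100
Step 3: 5 mL brought to 100 mL → factor 100/5 = 20
Step 4: 2 mL + 198 mL = 200 mL total → factor 200/2 = 100
Step 5: 0.5 mL brought to 10 mL → factor 10/0.5 = 20
Step 6: 200 μL brought to 2000 μL → factor 2000/200 = 10
Dilution factor to tube A = 5; to tube F = 2 × 10^8
[tube A]/[tube F] = (factor to tube F)/(factor to tube A) = 2 × 10^8/5 = 4.00 × 10^7

4.00 × 10^7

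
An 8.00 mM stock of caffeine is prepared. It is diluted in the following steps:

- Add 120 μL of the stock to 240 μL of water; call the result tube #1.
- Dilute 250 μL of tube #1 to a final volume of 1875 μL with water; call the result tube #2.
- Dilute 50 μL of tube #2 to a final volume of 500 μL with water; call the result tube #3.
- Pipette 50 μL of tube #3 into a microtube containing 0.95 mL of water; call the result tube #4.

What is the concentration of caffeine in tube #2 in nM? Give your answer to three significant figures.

Step 1: 120 μL + 240 μL = 360 μL total → factor 360/120 = 3
Step 2: 250 μL brought to 1875 μL → factor 1875/250 = 7.5
Dilution factor through tube #2 = 3 × 7.5 = 22.5
[tube #2] = 8.00 mM / 22.5 = 0.3556 mM = 3.56 × 10^5 nM

3.56 × 10^5 nM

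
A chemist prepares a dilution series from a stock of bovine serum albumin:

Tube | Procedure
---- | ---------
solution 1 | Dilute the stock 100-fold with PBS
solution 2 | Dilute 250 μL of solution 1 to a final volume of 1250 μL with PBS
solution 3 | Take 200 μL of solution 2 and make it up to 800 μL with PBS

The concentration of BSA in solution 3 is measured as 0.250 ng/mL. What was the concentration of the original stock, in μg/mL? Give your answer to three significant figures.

0.500 μg/mL

Step 1: 100-fold → factor 100
Step 2: 250 μL brought to 1250 μL → factor 1250/250 = 5
Step 3: 200 μL brought to 800 μL → factor 800/200 = 4
Overall dilution factor = 100 × 5 × 4 = 2000
Stock = 0.250 ng/mL × 2000 = 500.0 ng/mL = 0.500 μg/mL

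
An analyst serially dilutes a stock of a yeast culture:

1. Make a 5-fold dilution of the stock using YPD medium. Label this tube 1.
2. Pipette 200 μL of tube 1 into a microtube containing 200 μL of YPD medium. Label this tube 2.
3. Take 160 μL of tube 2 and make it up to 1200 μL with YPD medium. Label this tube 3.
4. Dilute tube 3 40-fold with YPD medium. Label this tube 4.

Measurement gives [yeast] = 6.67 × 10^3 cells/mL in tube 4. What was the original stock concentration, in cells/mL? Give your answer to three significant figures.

2.00 × 10^7 cells/mL

Step 1: 5-fold → factor 5
Step 2: 200 μL + 200 μL = 400 μL total → factor 400/200 = 2
Step 3: 160 μL brought to 1200 μL → factor 1200/160 = 7.5
Step 4: 40-fold → factor 40
Overall dilution factor = 5 × 2 × 7.5 × 40 = 3000
Stock = 6.67 × 10^3 cells/mL × 3000 = 2.00 × 10^7 cells/mL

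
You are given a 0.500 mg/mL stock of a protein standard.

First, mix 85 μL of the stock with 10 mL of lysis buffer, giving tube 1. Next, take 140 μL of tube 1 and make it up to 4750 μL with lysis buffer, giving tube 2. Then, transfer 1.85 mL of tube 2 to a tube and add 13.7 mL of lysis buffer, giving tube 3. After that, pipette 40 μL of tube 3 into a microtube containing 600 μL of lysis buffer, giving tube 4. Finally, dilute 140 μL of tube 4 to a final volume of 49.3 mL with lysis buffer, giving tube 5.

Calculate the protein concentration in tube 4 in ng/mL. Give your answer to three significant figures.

Step 1: 85 μL + 10 mL = 10085 μL total → factor 10085/85 = 118.65
Step 2: 140 μL brought to 4750 μL → factor 4750/140 = 33.929
Step 3: 1.85 mL + 13.7 mL = 15.55 mL total → factor 15.55/1.85 = 8.4054
Step 4: 40 μL + 600 μL = 640 μL total → factor 640/40 = 16
Dilution factor through tube 4 = 118.65 × 33.929 × 8.4054 × 16 = 5.4138 × 10^5
[tube 4] = 0.500 mg/mL / 5.4138 × 10^5 = 9.236 × 10^-7 mg/mL = 0.924 ng/mL

0.924 ng/mL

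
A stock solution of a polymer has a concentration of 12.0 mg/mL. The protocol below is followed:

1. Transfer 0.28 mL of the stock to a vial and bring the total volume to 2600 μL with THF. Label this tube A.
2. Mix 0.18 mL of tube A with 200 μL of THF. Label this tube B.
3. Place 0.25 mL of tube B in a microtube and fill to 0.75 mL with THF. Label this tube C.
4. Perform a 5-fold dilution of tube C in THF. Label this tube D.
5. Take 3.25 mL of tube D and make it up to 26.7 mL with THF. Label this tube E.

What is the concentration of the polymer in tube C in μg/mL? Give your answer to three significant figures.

Step 1: 0.28 mL brought to 2600 μL → factor 2.6/0.28 = 9.2857
Step 2: 0.18 mL + 200 μL = 0.38 mL total → factor 0.38/0.18 = 2.1111
Step 3: 0.25 mL brought to 0.75 mL → factor 0.75/0.25 = 3
Dilution factor through tube C = 9.2857 × 2.1111 × 3 = 58.81
[tube C] = 12.0 mg/mL / 58.81 = 0.2040 mg/mL = 204 μg/mL

204 μg/mL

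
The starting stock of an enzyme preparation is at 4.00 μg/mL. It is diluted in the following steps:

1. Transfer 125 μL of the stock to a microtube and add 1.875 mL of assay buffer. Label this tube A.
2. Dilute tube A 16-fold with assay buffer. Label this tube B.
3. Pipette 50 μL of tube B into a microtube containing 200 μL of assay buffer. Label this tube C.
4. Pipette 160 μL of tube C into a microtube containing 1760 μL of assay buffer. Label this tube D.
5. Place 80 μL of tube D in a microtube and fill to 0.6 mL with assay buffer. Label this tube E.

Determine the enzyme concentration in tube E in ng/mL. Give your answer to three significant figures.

0.0347 ng/mL

Step 1: 125 μL + 1.875 mL = 2000 μL total → factor 2000/125 = 16
Step 2: 16-fold → factor 16
Step 3: 50 μL + 200 μL = 250 μL total → factor 250/50 = 5
Step 4: 160 μL + 1760 μL = 1920 μL total → factor 1920/160 = 12
Step 5: 80 μL brought to 0.6 mL → factor 600/80 = 7.5
Overall dilution factor = 16 × 16 × 5 × 12 × 7.5 = 1.152 × 10^5
Final = 4.00 μg/mL / 1.152 × 10^5 = 3.472 × 10^-5 μg/mL = 0.0347 ng/mL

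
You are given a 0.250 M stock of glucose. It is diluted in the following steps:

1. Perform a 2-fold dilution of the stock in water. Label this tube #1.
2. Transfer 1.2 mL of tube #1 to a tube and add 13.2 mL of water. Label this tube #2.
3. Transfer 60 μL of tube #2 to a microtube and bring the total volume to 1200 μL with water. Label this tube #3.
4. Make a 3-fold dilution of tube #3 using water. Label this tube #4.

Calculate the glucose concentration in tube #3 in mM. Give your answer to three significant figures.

Step 1: 2-fold → factor 2
Step 2: 1.2 mL + 13.2 mL = 14.4 mL total → factor 14.4/1.2 = 12
Step 3: 60 μL brought to 1200 μL → factor 1200/60 = 20
Dilution factor through tube #3 = 2 × 12 × 20 = 480
[tube #3] = 0.250 M / 480 = 0.0005208 M = 0.521 mM

0.521 mM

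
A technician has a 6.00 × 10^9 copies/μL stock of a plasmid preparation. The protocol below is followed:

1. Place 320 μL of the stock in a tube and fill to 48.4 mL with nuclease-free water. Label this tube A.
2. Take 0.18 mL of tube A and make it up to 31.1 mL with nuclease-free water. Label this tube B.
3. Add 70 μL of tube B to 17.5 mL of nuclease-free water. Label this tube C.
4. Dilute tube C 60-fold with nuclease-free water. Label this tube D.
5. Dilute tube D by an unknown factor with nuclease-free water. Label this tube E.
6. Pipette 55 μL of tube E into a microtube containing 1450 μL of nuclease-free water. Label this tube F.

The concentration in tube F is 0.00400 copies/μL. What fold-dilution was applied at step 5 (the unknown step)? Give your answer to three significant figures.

Step 1: 320 μL brought to 48.4 mL → factor 48400/320 = 151.25
Step 2: 0.18 mL brought to 31.1 mL → factor 31.1/0.18 = 172.78
Step 3: 70 μL + 17.5 mL = 17570 μL total → factor 17570/70 = 251
Step 4: 60-fold → factor 60
Step 5: unknown factor x
Step 6: 55 μL + 1450 μL = 1505 μL total → factor 1505/55 = 27.364
Product of known-step factors = 1.0769 × 10^10
Overall factor = 6.00 × 10^9 copies/μL / (0.00400 copies/μL) = 1.5 × 10^12
x = 1.5 × 10^12 / 1.0769 × 10^10 = 139

139-fold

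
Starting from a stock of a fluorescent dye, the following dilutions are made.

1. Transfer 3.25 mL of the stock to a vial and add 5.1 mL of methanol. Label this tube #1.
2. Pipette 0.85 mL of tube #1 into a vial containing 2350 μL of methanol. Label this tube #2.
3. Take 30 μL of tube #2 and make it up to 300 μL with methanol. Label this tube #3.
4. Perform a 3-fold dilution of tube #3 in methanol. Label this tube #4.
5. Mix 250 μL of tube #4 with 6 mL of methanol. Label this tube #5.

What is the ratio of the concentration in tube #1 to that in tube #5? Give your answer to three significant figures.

Step 1: 3.25 mL + 5.1 mL = 8.35 mL total → factor 8.35/3.25 = 2.5692
Step 2: 0.85 mL + 2350 μL = 3.2 mL total → factor 3.2/0.85 = 3.7647
Step 3: 30 μL brought to 300 μL → factor 300/30 = 10
Step 4: 3-fold → factor 3
Step 5: 250 μL + 6 mL = 6250 μL total → factor 6250/250 = 25
Dilution factor to tube #1 = 2.5692; to tube #5 = 7254.3
[tube #1]/[tube #5] = (factor to tube #5)/(factor to tube #1) = 7254.3/2.5692 = 2.82 × 10^3

2.82 × 10^3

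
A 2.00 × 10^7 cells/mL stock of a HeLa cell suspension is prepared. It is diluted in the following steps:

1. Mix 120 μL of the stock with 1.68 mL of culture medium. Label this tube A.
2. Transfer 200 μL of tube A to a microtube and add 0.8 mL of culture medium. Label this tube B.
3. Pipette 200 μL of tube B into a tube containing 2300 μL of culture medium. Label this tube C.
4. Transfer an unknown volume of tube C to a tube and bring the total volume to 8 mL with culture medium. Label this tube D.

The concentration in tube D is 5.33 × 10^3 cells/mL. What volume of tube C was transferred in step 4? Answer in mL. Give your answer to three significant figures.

Step 1: 120 μL + 1.68 mL = 1800 μL total → factor 1800/120 = 15
Step 2: 200 μL + 0.8 mL = 1000 μL total → factor 1000/200 = 5
Step 3: 200 μL + 2300 μL = 2500 μL total → factor 2500/200 = 12.5
Step 4: v brought to 8 mL → factor = 8 mL/v
Product of known-step factors = 937.5
Overall factor = 2.00 × 10^7 cells/mL / (5.33 × 10^3 cells/mL) = 3752.3
Step-4 factor = 3752.3 / 937.5 = 4.0025
v = 8 mL / 4.0025 = 2.00 mL

2.00 mL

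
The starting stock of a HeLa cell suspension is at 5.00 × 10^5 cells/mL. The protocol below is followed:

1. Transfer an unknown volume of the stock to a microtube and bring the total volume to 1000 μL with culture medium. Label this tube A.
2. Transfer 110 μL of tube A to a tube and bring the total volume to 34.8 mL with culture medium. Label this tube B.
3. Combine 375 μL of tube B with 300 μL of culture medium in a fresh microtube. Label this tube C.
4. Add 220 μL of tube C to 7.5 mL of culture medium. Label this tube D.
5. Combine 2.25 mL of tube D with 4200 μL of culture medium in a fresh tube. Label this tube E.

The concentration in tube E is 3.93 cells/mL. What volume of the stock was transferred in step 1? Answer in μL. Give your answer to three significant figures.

Step 1: v brought to 1000 μL → factor = 1000 μL/v
Step 2: 110 μL brought to 34.8 mL → factor 34800/110 = 316.36
Step 3: 375 μL + 300 μL = 675 μL total → factor 675/375 = 1.8
Step 4: 220 μL + 7.5 mL = 7720 μL total → factor 7720/220 = 35.091
Step 5: 2.25 mL + 4200 μL = 6.45 mL total → factor 6.45/2.25 = 2.8667
Product of known-step factors = 57284
Overall factor = 5.00 × 10^5 cells/mL / (3.93 cells/mL) = 1.2723 × 10^5
Step-1 factor = 1.2723 × 10^5 / 57284 = 2.221
v = 1000 μL / 2.221 = 450 μL

450 μL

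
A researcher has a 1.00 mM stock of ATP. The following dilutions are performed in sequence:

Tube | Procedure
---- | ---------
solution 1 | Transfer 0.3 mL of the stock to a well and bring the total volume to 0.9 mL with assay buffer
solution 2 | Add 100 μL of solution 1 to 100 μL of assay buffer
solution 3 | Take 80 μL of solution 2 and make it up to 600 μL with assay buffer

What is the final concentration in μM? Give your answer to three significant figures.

22.2 μM

Step 1: 0.3 mL brought to 0.9 mL → factor 0.9/0.3 = 3
Step 2: 100 μL + 100 μL = 200 μL total → factor 200/100 = 2
Step 3: 80 μL brought to 600 μL → factor 600/80 = 7.5
Overall dilution factor = 3 × 2 × 7.5 = 45
Final = 1.00 mM / 45 = 0.02222 mM = 22.2 μM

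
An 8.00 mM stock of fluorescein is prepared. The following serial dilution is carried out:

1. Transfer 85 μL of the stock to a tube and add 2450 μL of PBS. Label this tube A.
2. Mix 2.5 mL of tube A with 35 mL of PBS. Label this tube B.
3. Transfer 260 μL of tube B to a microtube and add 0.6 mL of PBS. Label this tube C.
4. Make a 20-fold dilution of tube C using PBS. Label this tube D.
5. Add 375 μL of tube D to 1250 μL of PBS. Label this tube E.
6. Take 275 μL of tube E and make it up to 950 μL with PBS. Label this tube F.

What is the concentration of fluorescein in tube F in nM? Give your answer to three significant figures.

Step 1: 85 μL + 2450 μL = 2535 μL total → factor 2535/85 = 29.824
Step 2: 2.5 mL + 35 mL = 37.5 mL total → factor 37.5/2.5 = 15
Step 3: 260 μL + 0.6 mL = 860 μL total → factor 860/260 = 3.3077
Step 4: 20-fold → factor 20
Step 5: 375 μL + 1250 μL = 1625 μL total → factor 1625/375 = 4.3333
Step 6: 275 μL brought to 950 μL → factor 950/275 = 3.4545
Overall dilution factor = 29.824 × 15 × 3.3077 × 20 × 4.3333 × 3.4545 = 4.4301 × 10^5
Final = 8.00 mM / 4.4301 × 10^5 = 1.806 × 10^-5 mM = 18.1 nM

18.1 nM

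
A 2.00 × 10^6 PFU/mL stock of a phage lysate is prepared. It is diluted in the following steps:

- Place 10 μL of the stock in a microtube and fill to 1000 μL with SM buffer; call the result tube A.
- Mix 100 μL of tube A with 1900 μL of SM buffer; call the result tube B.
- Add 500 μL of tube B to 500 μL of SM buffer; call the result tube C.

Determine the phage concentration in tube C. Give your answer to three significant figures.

Step 1: 10 μL brought to 1000 μL → factor 1000/10 = 100
Step 2: 100 μL + 1900 μL = 2000 μL total → factor 2000/100 = 20
Step 3: 500 μL + 500 μL = 1000 μL total → factor 1000/500 = 2
Overall dilution factor = 100 × 20 × 2 = 4000
Final = 2.00 × 10^6 PFU/mL / 4000 = 500 PFU/mL

500 PFU/mL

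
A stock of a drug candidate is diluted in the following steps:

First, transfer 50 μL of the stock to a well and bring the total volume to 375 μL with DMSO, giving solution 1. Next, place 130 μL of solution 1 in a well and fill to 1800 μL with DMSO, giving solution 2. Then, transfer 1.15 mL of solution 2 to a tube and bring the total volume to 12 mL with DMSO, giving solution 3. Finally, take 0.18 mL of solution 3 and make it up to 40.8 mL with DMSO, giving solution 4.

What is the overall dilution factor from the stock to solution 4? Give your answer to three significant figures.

Step 1: 50 μL brought to 375 μL → factor 375/50 = 7.5
Step 2: 130 μL brought to 1800 μL → factor 1800/130 = 13.846
Step 3: 1.15 mL brought to 12 mL → factor 12/1.15 = 10.435
Step 4: 0.18 mL brought to 40.8 mL → factor 40.8/0.18 = 226.67
Overall dilution factor = 7.5 × 13.846 × 10.435 × 226.67 = 2.4562 × 10^5

2.46 × 10^5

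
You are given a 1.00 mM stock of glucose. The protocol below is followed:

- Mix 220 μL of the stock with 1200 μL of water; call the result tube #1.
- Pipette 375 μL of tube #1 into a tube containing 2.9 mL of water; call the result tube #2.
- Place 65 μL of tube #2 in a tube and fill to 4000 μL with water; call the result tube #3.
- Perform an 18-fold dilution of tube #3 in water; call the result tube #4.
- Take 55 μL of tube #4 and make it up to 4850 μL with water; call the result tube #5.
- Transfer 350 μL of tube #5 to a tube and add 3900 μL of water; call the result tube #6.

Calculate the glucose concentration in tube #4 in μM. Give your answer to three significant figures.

0.0160 μM

Step 1: 220 μL + 1200 μL = 1420 μL total → factor 1420/220 = 6.4545
Step 2: 375 μL + 2.9 mL = 3275 μL total → factor 3275/375 = 8.7333
Step 3: 65 μL brought to 4000 μL → factor 4000/65 = 61.538
Step 4: 18-fold → factor 18
Dilution factor through tube #4 = 6.4545 × 8.7333 × 61.538 × 18 = 62440
[tube #4] = 1.00 mM / 62440 = 1.602 × 10^-5 mM = 0.0160 μM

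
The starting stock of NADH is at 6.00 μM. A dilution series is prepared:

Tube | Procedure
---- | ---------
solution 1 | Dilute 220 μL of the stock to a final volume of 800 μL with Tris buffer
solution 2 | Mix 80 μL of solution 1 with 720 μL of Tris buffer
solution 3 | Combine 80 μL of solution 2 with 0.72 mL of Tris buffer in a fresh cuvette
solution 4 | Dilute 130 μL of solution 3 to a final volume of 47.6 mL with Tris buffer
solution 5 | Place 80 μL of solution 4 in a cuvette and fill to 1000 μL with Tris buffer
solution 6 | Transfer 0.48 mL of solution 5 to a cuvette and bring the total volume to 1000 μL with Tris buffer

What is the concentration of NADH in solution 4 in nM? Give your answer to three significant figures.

Step 1: 220 μL brought to 800 μL → factor 800/220 = 3.6364
Step 2: 80 μL + 720 μL = 800 μL total → factor 800/80 = 10
Step 3: 80 μL + 0.72 mL = 800 μL total → factor 800/80 = 10
Step 4: 130 μL brought to 47.6 mL → factor 47600/130 = 366.15
Dilution factor through solution 4 = 3.6364 × 10 × 10 × 366.15 = 1.3315 × 10^5
[solution 4] = 6.00 μM / 1.3315 × 10^5 = 4.506 × 10^-5 μM = 0.0451 nM

0.0451 nM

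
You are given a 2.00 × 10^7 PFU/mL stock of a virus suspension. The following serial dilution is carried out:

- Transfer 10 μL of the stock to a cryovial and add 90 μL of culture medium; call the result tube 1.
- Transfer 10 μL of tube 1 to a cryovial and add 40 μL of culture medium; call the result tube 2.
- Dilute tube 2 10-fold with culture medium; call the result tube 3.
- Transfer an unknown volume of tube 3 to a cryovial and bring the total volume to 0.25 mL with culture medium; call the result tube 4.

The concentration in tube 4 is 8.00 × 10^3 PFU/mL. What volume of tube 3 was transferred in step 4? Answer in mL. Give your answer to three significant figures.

Step 1: 10 μL + 90 μL = 100 μL total → factor 100/10 = 10
Step 2: 10 μL + 40 μL = 50 μL total → factor 50/10 = 5
Step 3: 10-fold → factor 10
Step 4: v brought to 0.25 mL → factor = 0.25 mL/v
Product of known-step factors = 500
Overall factor = 2.00 × 10^7 PFU/mL / (8.00 × 10^3 PFU/mL) = 2500
Step-4 factor = 2500 / 500 = 5
v = 0.25 mL / 5 = 0.0500 mL

0.0500 mL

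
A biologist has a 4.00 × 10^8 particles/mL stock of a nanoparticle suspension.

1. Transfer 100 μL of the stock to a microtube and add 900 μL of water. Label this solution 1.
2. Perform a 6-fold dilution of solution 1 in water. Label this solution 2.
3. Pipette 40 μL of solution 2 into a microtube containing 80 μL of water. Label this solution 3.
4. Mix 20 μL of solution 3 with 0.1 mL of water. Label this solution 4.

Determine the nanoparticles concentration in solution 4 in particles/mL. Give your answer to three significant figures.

3.70 × 10^5 particles/mL

Step 1: 100 μL + 900 μL = 1000 μL total → factor 1000/100 = 10
Step 2: 6-fold → factor 6
Step 3: 40 μL + 80 μL = 120 μL total → factor 120/40 = 3
Step 4: 20 μL + 0.1 mL = 120 μL total → factor 120/20 = 6
Overall dilution factor = 10 × 6 × 3 × 6 = 1080
Final = 4.00 × 10^8 particles/mL / 1080 = 3.70 × 10^5 particles/mL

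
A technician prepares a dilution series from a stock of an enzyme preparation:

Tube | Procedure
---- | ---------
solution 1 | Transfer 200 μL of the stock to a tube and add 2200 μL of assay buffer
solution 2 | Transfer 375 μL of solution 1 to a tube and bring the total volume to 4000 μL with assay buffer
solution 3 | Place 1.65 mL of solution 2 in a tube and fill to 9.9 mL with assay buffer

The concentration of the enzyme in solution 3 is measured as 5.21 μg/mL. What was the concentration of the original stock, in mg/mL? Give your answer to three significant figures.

4.00 mg/mL

Step 1: 200 μL + 2200 μL = 2400 μL total → factor 2400/200 = 12
Step 2: 375 μL brought to 4000 μL → factor 4000/375 = 10.667
Step 3: 1.65 mL brought to 9.9 mL → factor 9.9/1.65 = 6
Overall dilution factor = 12 × 10.667 × 6 = 768
Stock = 5.21 μg/mL × 768 = 4001 μg/mL = 4.00 mg/mL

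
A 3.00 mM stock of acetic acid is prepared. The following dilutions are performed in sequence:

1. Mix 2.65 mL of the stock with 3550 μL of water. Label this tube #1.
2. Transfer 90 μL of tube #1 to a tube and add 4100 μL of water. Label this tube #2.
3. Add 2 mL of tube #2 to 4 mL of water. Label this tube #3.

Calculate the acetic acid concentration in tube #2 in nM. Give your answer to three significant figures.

2.75 × 10^4 nM

Step 1: 2.65 mL + 3550 μL = 6.2 mL total → factor 6.2/2.65 = 2.3396
Step 2: 90 μL + 4100 μL = 4190 μL total → factor 4190/90 = 46.556
Dilution factor through tube #2 = 2.3396 × 46.556 = 108.92
[tube #2] = 3.00 mM / 108.92 = 0.02754 mM = 2.75 × 10^4 nM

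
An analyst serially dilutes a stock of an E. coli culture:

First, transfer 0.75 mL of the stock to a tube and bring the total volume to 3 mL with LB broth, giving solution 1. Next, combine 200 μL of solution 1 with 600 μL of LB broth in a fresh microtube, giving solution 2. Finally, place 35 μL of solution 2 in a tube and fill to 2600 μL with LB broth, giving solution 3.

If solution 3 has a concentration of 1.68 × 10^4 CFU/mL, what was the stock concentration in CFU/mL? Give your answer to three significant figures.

2.00 × 10^7 CFU/mL

Step 1: 0.75 mL brought to 3 mL → factor 3/0.75 = 4
Step 2: 200 μL + 600 μL = 800 μL total → factor 800/200 = 4
Step 3: 35 μL brought to 2600 μL → factor 2600/35 = 74.286
Overall dilution factor = 4 × 4 × 74.286 = 1188.6
Stock = 1.68 × 10^4 CFU/mL × 1188.6 = 2.00 × 10^7 CFU/mL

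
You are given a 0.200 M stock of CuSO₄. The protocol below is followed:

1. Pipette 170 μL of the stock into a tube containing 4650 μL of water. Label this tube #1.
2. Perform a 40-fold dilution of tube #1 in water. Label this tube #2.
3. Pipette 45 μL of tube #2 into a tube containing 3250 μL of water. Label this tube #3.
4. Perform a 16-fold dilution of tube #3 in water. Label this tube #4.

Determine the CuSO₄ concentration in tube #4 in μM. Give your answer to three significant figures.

0.151 μM

Step 1: 170 μL + 4650 μL = 4820 μL total → factor 4820/170 = 28.353
Step 2: 40-fold → factor 40
Step 3: 45 μL + 3250 μL = 3295 μL total → factor 3295/45 = 73.222
Step 4: 16-fold → factor 16
Overall dilution factor = 28.353 × 40 × 73.222 × 16 = 1.3287 × 10^6
Final = 0.200 M / 1.3287 × 10^6 = 1.505 × 10^-7 M = 0.151 μM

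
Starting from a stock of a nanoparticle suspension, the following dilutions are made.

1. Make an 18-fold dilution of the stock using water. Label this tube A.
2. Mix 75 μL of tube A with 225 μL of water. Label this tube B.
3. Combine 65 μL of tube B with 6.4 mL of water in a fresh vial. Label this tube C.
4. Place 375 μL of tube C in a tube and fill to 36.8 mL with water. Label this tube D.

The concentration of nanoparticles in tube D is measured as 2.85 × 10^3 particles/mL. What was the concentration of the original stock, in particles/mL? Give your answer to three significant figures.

Step 1: 18-fold → factor 18
Step 2: 75 μL + 225 μL = 300 μL total → factor 300/75 = 4
Step 3: 65 μL + 6.4 mL = 6465 μL total → factor 6465/65 = 99.462
Step 4: 375 μL brought to 36.8 mL → factor 36800/375 = 98.133
Overall dilution factor = 18 × 4 × 99.462 × 98.133 = 7.0276 × 10^5
Stock = 2.85 × 10^3 particles/mL × 7.0276 × 10^5 = 2.00 × 10^9 particles/mL

2.00 × 10^9 particles/mL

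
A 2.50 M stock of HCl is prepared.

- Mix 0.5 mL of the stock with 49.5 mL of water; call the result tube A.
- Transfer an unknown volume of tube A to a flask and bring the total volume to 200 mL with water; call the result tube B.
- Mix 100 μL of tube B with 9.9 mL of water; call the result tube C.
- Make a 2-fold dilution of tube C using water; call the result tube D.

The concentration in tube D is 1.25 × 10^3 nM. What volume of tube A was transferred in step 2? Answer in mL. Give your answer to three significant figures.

2.00 mL

Step 1: 0.5 mL + 49.5 mL = 50 mL total → factor 50/0.5 = 100
Step 2: v brought to 200 mL → factor = 200 mL/v
Step 3: 100 μL + 9.9 mL = 10000 μL total → factor 10000/100 = 100
Step 4: 2-fold → factor 2
Product of known-step factors = 20000
Overall factor = 2.50 M / (1.25 × 10^3 nM) = 2 × 10^6
Step-2 factor = 2 × 10^6 / 20000 = 100
v = 200 mL / 100 = 2.00 mL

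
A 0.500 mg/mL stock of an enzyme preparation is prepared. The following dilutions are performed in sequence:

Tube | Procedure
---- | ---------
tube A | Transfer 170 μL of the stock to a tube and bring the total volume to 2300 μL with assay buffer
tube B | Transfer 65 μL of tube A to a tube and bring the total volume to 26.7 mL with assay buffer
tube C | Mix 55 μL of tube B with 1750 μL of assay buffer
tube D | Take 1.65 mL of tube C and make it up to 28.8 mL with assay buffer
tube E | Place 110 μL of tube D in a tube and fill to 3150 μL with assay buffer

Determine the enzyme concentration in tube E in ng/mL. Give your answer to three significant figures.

Step 1: 170 μL brought to 2300 μL → factor 2300/170 = 13.529
Step 2: 65 μL brought to 26.7 mL → factor 26700/65 = 410.77
Step 3: 55 μL + 1750 μL = 1805 μL total → factor 1805/55 = 32.818
Step 4: 1.65 mL brought to 28.8 mL → factor 28.8/1.65 = 17.455
Step 5: 110 μL brought to 3150 μL → factor 3150/110 = 28.636
Overall dilution factor = 13.529 × 410.77 × 32.818 × 17.455 × 28.636 = 9.1163 × 10^7
Final = 0.500 mg/mL / 9.1163 × 10^7 = 5.485 × 10^-9 mg/mL = 0.00548 ng/mL

0.00548 ng/mL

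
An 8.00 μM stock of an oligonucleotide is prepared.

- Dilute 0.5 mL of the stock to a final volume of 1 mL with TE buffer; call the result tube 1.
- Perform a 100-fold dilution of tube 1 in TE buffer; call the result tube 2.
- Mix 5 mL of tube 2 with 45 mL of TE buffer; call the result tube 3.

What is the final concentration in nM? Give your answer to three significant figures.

Step 1: 0.5 mL brought to 1 mL → factor 1/0.5 = 2
Step 2: 100-fold → factor 100
Step 3: 5 mL + 45 mL = 50 mL total → factor 50/5 = 10
Overall dilution factor = 2 × 100 × 10 = 2000
Final = 8.00 μM / 2000 = 0.004000 μM = 4.00 nM

4.00 nM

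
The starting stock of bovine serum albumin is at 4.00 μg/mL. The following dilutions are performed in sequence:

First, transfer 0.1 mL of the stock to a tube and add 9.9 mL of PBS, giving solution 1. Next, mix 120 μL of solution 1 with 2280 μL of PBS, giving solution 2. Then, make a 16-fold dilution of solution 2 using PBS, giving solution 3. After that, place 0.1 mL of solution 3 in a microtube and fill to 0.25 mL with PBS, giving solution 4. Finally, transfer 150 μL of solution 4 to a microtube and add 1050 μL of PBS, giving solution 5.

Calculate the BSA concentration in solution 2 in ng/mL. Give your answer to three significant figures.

2.00 ng/mL

Step 1: 0.1 mL + 9.9 mL = 10 mL total → factor 10/0.1 = 100
Step 2: 120 μL + 2280 μL = 2400 μL total → factor 2400/120 = 20
Dilution factor through solution 2 = 100 × 20 = 2000
[solution 2] = 4.00 μg/mL / 2000 = 0.002000 μg/mL = 2.00 ng/mL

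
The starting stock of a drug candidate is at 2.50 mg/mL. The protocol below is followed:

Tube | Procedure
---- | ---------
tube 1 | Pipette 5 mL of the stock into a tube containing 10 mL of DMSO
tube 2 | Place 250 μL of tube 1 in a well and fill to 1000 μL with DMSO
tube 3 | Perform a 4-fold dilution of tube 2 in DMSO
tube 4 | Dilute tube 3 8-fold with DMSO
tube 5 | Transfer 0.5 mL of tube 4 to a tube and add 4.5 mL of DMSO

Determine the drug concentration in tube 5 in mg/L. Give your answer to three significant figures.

Step 1: 5 mL + 10 mL = 15 mL total → factor 15/5 = 3
Step 2: 250 μL brought to 1000 μL → factor 1000/250 = 4
Step 3: 4-fold → factor 4
Step 4: 8-fold → factor 8
Step 5: 0.5 mL + 4.5 mL = 5 mL total → factor 5/0.5 = 10
Overall dilution factor = 3 × 4 × 4 × 8 × 10 = 3840
Final = 2.50 mg/mL / 3840 = 0.0006510 mg/mL = 0.651 mg/L

0.651 mg/L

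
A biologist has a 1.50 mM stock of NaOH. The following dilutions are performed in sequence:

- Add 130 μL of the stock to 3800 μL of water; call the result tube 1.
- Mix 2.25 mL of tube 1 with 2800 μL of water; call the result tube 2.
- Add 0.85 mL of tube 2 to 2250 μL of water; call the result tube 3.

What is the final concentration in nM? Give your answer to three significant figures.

Step 1: 130 μL + 3800 μL = 3930 μL total → factor 3930/130 = 30.231
Step 2: 2.25 mL + 2800 μL = 5.05 mL total → factor 5.05/2.25 = 2.2444
Step 3: 0.85 mL + 2250 μL = 3.1 mL total → factor 3.1/0.85 = 3.6471
Overall dilution factor = 30.231 × 2.2444 × 3.6471 = 247.46
Final = 1.50 mM / 247.46 = 0.006062 mM = 6.06 × 10^3 nM

6.06 × 10^3 nM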